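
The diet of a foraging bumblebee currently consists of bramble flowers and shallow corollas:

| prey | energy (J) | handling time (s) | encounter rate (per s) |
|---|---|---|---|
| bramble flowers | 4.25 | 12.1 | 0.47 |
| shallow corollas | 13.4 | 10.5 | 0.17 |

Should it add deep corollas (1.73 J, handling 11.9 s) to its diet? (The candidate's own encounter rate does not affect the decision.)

Intake rate on the current diet: R = (0.47×4.25 + 0.17×13.4) / (1 + 0.47×12.1 + 0.17×10.5) = 4.276/8.472 = 0.5047 J/s.
Profitability of deep corollas: 1.73/11.9 = 0.1454 J/s.
Since 0.1454 < R, time spent handling deep corollas is better spent searching.

No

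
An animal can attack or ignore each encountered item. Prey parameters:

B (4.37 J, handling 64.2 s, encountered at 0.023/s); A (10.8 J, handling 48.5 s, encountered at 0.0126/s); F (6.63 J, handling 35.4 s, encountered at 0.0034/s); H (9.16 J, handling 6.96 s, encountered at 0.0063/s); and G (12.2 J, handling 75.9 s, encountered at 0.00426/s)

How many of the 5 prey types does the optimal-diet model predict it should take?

Rank by E/h (J/s): H 1.32, A 0.223, F 0.187, G 0.161, B 0.0681. Include each in turn until the next type's E/h falls below the running intake rate.
Rate on top 1: 0.05528. A: 0.223 > 0.05528 → include.
Rate on top 2: 0.1171. F: 0.187 > 0.1171 → include.
Rate on top 3: 0.1219. G: 0.161 > 0.1219 → include.
Rate on top 4: 0.1278. B: 0.0681 < 0.1278 → exclude; stop.
Optimal diet: H, A, F, G — 4 of 5 types.

4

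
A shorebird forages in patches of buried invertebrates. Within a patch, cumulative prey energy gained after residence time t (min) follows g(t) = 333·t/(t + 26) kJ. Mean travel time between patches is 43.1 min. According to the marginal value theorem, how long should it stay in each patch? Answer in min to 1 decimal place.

33.5 min

Maximise g(t)/(T+t): set derivative to zero → g'(t)(T+t) = g(t).
g'(t) = 333·26/(t + 26)². Setting 333·26/(t+26)² = 333t/[(t+26)(43.1+t)] gives 26(43.1+t) = t(t+26), so t² = 26×43.1 = 1121.
t* = √1121 = 33.48 min.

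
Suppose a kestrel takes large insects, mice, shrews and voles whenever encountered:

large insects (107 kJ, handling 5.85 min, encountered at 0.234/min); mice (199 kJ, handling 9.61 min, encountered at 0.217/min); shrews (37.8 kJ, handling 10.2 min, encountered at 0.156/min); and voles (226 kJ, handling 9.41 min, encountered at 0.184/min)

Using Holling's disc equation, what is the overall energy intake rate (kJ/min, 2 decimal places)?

14.88 kJ/min

R = Σλ_iE_i / (1 + Σλ_ih_i)
Numerator: 0.234×107 + 0.217×199 + 0.156×37.8 + 0.184×226 = 115.7
Denominator: 1 + 0.234×5.85 + 0.217×9.61 + 0.156×10.2 + 0.184×9.41 = 7.777
R = 115.7/7.777 = 14.88 kJ/min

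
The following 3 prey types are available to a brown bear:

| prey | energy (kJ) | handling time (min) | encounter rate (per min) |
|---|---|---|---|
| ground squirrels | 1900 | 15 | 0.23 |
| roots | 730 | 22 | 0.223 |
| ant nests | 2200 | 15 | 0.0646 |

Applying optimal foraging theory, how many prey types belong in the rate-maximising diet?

2

Rank by E/h (kJ/min): ant nests 147, ground squirrels 127, roots 33.2. Include each in turn until the next type's E/h falls below the running intake rate.
Rate on top 1: 72.18. ground squirrels: 127 > 72.18 → include.
Rate on top 2: 106.9. roots: 33.2 < 106.9 → exclude; stop.
Optimal diet: ant nests, ground squirrels — 2 of 3 types.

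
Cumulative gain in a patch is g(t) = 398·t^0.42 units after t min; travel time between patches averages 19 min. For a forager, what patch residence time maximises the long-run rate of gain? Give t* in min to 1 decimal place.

Maximise g(t)/(T+t): set derivative to zero → g'(t)(T+t) = g(t).
g'(t) = 0.42·398·t^-0.58. Setting 0.42·398·t^-0.58 = 398·t^0.42/(19+t) gives 0.42(19+t) = t, so 0.58·t = 0.42×19.
t* = 0.42×19/0.58 = 13.76 min.

13.8 min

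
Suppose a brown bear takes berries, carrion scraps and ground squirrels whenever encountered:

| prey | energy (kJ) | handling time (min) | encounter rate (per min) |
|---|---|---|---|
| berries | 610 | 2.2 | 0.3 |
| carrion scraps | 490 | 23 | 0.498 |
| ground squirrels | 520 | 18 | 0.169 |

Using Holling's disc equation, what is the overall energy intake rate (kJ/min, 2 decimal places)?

Energy encountered per unit search time: 0.3×610 + 0.498×490 + 0.169×520 = 514.9 kJ/min.
Handling time per unit search time: 0.3×2.2 + 0.498×23 + 0.169×18 = 15.16.
Rate = 514.9/(1 + 15.16) = 31.87 kJ/min.

31.87 kJ/min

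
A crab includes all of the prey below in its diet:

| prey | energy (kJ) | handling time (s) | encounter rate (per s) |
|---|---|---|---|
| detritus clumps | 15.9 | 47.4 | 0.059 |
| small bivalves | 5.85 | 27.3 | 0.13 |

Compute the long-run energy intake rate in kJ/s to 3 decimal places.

R = (0.059×15.9 + 0.13×5.85) / (1 + 0.059×47.4 + 0.13×27.3) = 1.699/7.346 = 0.2312 kJ/s.

0.231 kJ/s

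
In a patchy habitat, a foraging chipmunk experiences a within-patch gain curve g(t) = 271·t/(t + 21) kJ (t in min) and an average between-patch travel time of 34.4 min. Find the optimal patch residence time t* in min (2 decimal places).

26.88 min

By the marginal value theorem, leave when the instantaneous gain rate g'(t) equals the habitat-wide average g(t)/(T + t).
g'(t) = 271·21/(t + 21)². Setting 271·21/(t+21)² = 271t/[(t+21)(34.4+t)] gives 21(34.4+t) = t(t+21), so t² = 21×34.4 = 722.4.
t* = √722.4 = 26.88 min.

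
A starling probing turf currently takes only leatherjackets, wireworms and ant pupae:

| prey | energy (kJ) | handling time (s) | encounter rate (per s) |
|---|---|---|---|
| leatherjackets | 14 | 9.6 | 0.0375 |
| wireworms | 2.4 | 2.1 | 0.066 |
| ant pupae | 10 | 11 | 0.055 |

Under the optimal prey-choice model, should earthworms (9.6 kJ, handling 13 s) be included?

Intake rate on the current diet: R = (0.0375×14 + 0.066×2.4 + 0.055×10) / (1 + 0.0375×9.6 + 0.066×2.1 + 0.055×11) = 1.233/2.104 = 0.5863 kJ/s.
Profitability of earthworms: 9.6/13 = 0.7385 kJ/s.
Since 0.7385 > R, including earthworms increases the long-run rate.

Yes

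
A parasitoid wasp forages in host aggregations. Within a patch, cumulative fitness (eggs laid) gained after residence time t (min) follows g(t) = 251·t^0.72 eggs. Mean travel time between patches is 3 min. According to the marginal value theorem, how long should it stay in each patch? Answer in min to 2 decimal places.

7.71 min

By the marginal value theorem, leave when the instantaneous gain rate g'(t) equals the habitat-wide average g(t)/(T + t).
g'(t) = 0.72·251·t^-0.28. Setting 0.72·251·t^-0.28 = 251·t^0.72/(3+t) gives 0.72(3+t) = t, so 0.28·t = 0.72×3.
t* = 0.72×3/0.28 = 7.714 min.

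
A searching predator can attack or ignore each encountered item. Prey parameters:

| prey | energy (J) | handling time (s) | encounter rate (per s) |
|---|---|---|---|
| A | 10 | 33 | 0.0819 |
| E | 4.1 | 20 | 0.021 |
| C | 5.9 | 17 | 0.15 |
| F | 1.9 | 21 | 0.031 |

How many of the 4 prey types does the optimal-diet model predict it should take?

2

Rank by E/h (J/s): C 0.347, A 0.303, E 0.205, F 0.0905. Include each in turn until the next type's E/h falls below the running intake rate.
Rate on top 1: 0.2493. A: 0.303 > 0.2493 → include.
Rate on top 2: 0.2725. E: 0.205 < 0.2725 → exclude; stop.
Optimal diet: C, A — 2 of 4 types.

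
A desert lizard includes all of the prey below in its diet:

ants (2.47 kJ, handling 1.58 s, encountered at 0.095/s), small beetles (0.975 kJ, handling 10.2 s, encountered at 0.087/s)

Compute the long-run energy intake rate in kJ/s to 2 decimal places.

Energy encountered per unit search time: 0.095×2.47 + 0.087×0.975 = 0.3195 kJ/s.
Handling time per unit search time: 0.095×1.58 + 0.087×10.2 = 1.037.
Rate = 0.3195/(1 + 1.037) = 0.1568 kJ/s.

0.16 kJ/s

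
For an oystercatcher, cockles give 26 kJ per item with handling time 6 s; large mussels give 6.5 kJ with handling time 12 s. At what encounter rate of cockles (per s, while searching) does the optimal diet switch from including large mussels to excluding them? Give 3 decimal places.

0.024 per s

The zero-one rule: include large mussels iff E₂/h₂ > λE₁/(1+λh₁). Equality gives the switch point.
λE₁h₂ = E₂ + λE₂h₁ ⇒ λ = E₂/(E₁h₂ − E₂h₁) = 6.5/(312 − 39) = 0.02381 per s.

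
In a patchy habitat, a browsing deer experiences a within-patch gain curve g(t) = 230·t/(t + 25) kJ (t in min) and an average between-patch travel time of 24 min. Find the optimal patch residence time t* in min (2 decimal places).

24.49 min

Optimal t* satisfies g'(t*) = g(t*)/(T + t*).
g'(t) = 230·25/(t + 25)². Setting 230·25/(t+25)² = 230t/[(t+25)(24+t)] gives 25(24+t) = t(t+25), so t² = 25×24 = 600.
t* = √600 = 24.49 min.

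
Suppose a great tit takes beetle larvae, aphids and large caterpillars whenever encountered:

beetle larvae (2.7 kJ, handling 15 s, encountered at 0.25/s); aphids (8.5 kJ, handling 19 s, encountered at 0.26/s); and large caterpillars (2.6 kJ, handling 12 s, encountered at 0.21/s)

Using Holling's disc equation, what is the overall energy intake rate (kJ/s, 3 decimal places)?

R = Σλ_iE_i / (1 + Σλ_ih_i)
Numerator: 0.25×2.7 + 0.26×8.5 + 0.21×2.6 = 3.431
Denominator: 1 + 0.25×15 + 0.26×19 + 0.21×12 = 12.21
R = 3.431/12.21 = 0.281 kJ/s

0.281 kJ/s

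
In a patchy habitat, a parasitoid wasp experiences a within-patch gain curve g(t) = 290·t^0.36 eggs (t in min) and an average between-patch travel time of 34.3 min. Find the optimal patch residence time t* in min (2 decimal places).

By the marginal value theorem, leave when the instantaneous gain rate g'(t) equals the habitat-wide average g(t)/(T + t).
g'(t) = 0.36·290·t^-0.64. Setting 0.36·290·t^-0.64 = 290·t^0.36/(34.3+t) gives 0.36(34.3+t) = t, so 0.64·t = 0.36×34.3.
t* = 0.36×34.3/0.64 = 19.29 min.

19.29 min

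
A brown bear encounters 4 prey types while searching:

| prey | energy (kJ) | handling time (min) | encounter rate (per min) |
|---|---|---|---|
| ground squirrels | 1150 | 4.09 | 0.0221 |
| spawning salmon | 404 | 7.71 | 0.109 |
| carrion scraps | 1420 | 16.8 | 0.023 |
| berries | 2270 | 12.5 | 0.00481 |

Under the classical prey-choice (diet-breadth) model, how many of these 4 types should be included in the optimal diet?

E/h in descending order: ground squirrels 281, berries 182, carrion scraps 84.5, spawning salmon 52.4 kJ/min. The optimal diet is the largest prefix of this list for which every included type satisfies E_i/h_i > R on the types above it.
Rate on top 1: 23.31. berries: 182 > 23.31 → include.
Rate on top 2: 31.58. carrion scraps: 84.5 > 31.58 → include.
Rate on top 3: 44.89. spawning salmon: 52.4 > 44.89 → include.
Optimal diet: ground squirrels, berries, carrion scraps, spawning salmon — 4 of 4 types.

4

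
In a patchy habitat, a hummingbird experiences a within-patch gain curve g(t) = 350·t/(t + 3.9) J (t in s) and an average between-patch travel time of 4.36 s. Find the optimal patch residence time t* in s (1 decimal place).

Maximise g(t)/(T+t): set derivative to zero → g'(t)(T+t) = g(t).
g'(t) = 350·3.9/(t + 3.9)². Setting 350·3.9/(t+3.9)² = 350t/[(t+3.9)(4.36+t)] gives 3.9(4.36+t) = t(t+3.9), so t² = 3.9×4.36 = 17.
t* = √17 = 4.124 s.

4.1 s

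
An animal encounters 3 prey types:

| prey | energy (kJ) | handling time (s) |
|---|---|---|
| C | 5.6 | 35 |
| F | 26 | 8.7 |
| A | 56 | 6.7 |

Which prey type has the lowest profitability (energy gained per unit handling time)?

Profitability E/h (kJ/s): C = 5.6/35 = 0.16, F = 26/8.7 = 2.99, A = 56/6.7 = 8.36.
Ranked: A > F > C.

C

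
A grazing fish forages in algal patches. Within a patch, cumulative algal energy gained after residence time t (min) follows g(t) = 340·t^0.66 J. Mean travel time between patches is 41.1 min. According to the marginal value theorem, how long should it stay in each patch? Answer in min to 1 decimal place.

Maximise g(t)/(T+t): set derivative to zero → g'(t)(T+t) = g(t).
g'(t) = 0.66·340·t^-0.34. Setting 0.66·340·t^-0.34 = 340·t^0.66/(41.1+t) gives 0.66(41.1+t) = t, so 0.34·t = 0.66×41.1.
t* = 0.66×41.1/0.34 = 79.78 min.

79.8 min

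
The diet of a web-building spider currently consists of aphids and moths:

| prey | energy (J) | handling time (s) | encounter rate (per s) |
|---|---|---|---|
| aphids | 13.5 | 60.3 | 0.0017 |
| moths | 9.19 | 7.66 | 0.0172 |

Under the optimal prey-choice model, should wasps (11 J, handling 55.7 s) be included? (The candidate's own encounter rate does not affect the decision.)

Yes

On aphids and moths alone, R = ΣλE/(1+Σλh) = 0.181/1.234 = 0.1467 J/s.
Profitability of wasps: 11/55.7 = 0.1975 J/s.
Since 0.1975 > R, including wasps increases the long-run rate.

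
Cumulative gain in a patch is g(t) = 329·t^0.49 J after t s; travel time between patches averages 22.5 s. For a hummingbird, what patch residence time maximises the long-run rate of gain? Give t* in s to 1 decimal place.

By the marginal value theorem, leave when the instantaneous gain rate g'(t) equals the habitat-wide average g(t)/(T + t).
g'(t) = 0.49·329·t^-0.51. Setting 0.49·329·t^-0.51 = 329·t^0.49/(22.5+t) gives 0.49(22.5+t) = t, so 0.51·t = 0.49×22.5.
t* = 0.49×22.5/0.51 = 21.62 s.

21.6 s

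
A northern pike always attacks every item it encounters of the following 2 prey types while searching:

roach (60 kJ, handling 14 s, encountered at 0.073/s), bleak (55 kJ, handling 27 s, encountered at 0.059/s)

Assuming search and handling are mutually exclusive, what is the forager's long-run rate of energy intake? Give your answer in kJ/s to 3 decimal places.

2.109 kJ/s

R = Σλ_iE_i / (1 + Σλ_ih_i)
Numerator: 0.073×60 + 0.059×55 = 7.625
Denominator: 1 + 0.073×14 + 0.059×27 = 3.615
R = 7.625/3.615 = 2.109 kJ/s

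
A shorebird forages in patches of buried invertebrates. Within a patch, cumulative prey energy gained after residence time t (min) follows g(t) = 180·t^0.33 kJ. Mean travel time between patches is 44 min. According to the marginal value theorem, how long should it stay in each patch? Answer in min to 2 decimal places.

Maximise g(t)/(T+t): set derivative to zero → g'(t)(T+t) = g(t).
g'(t) = 0.33·180·t^-0.67. Setting 0.33·180·t^-0.67 = 180·t^0.33/(44+t) gives 0.33(44+t) = t, so 0.67·t = 0.33×44.
t* = 0.33×44/0.67 = 21.67 min.

21.67 min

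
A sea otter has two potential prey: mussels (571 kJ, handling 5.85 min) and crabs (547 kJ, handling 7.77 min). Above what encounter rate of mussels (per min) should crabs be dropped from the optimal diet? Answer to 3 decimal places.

Drop crabs once their profitability E₂/h₂ falls below the rate achievable on mussels alone: E₂/h₂ = λE₁/(1 + λh₁).
Solve for λ: λE₁h₂ = E₂(1 + λh₁) → λ(E₁h₂ − E₂h₁) = E₂ → λ = E₂/(E₁h₂ − E₂h₁).
λ = 547/(571×7.77 − 547×5.85) = 547/1237 = 0.4423 per min.

0.442 per min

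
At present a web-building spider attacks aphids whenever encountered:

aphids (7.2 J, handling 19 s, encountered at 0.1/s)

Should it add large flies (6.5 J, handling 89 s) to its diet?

No

On aphids alone, R = ΣλE/(1+Σλh) = 0.72/2.9 = 0.2483 J/s.
Profitability of large flies: 6.5/89 = 0.07303 J/s.
0.07303 < 0.2483, so adding large flies would lower the average — exclude it.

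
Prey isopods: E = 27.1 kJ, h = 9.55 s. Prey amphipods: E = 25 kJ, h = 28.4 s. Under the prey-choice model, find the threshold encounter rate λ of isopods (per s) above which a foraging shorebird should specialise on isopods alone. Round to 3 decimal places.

0.047 per s

Drop amphipods once their profitability E₂/h₂ falls below the rate achievable on isopods alone: E₂/h₂ = λE₁/(1 + λh₁).
Solve for λ: λE₁h₂ = E₂(1 + λh₁) → λ(E₁h₂ − E₂h₁) = E₂ → λ = E₂/(E₁h₂ − E₂h₁).
λ = 25/(27.1×28.4 − 25×9.55) = 25/530.9 = 0.04709 per s.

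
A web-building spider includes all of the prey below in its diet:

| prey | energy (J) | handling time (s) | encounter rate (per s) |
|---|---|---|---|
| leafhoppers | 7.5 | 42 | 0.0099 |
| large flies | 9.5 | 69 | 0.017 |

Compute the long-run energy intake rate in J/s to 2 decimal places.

0.09 J/s

R = Σλ_iE_i / (1 + Σλ_ih_i)
Numerator: 0.0099×7.5 + 0.017×9.5 = 0.2358
Denominator: 1 + 0.0099×42 + 0.017×69 = 2.589
R = 0.2358/2.589 = 0.09107 J/s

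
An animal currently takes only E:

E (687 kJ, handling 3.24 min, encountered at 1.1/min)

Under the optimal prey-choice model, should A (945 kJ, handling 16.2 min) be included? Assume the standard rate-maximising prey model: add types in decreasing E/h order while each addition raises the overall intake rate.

No

Current rate: (1.1×687)/(1 + 1.1×3.24) = 165.6 kJ/min.
A: E/h = 945/16.2 = 58.33 kJ/min.
Since 58.33 < R, time spent handling A is better spent searching.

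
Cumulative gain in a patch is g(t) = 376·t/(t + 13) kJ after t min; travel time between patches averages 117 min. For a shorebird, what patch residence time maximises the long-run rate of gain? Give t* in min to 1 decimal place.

39.0 min

Maximise g(t)/(T+t): set derivative to zero → g'(t)(T+t) = g(t).
g'(t) = 376·13/(t + 13)². Setting 376·13/(t+13)² = 376t/[(t+13)(117+t)] gives 13(117+t) = t(t+13), so t² = 13×117 = 1521.
t* = √1521 = 39 min.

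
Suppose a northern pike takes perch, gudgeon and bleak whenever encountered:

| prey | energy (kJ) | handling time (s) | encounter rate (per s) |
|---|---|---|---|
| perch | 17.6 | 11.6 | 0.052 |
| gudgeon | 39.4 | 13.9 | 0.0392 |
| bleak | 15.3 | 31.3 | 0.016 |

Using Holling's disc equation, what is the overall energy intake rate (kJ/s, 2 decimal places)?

R = (0.052×17.6 + 0.0392×39.4 + 0.016×15.3) / (1 + 0.052×11.6 + 0.0392×13.9 + 0.016×31.3) = 2.704/2.649 = 1.021 kJ/s.

1.02 kJ/s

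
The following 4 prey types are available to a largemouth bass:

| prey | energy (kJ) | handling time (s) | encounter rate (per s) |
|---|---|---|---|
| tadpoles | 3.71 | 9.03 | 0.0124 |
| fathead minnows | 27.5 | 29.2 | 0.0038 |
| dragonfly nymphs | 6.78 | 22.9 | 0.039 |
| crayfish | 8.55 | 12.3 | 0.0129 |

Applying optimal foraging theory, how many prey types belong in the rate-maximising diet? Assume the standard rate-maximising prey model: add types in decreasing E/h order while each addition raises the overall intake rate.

E/h in descending order: fathead minnows 0.942, crayfish 0.695, tadpoles 0.411, dragonfly nymphs 0.296 kJ/s. The optimal diet is the largest prefix of this list for which every included type satisfies E_i/h_i > R on the types above it.
Rate on top 1: 0.09406. crayfish: 0.695 > 0.09406 → include.
Rate on top 2: 0.1692. tadpoles: 0.411 > 0.1692 → include.
Rate on top 3: 0.1888. dragonfly nymphs: 0.296 > 0.1888 → include.
Optimal diet: fathead minnows, crayfish, tadpoles, dragonfly nymphs — 4 of 4 types.

4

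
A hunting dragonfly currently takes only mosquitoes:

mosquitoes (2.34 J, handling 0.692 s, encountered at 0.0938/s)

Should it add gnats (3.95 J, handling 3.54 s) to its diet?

Yes

Current rate: (0.0938×2.34)/(1 + 0.0938×0.692) = 0.2061 J/s.
gnats: E/h = 3.95/3.54 = 1.116 J/s.
1.116 > 0.2061, so adding gnats raises the average — include it.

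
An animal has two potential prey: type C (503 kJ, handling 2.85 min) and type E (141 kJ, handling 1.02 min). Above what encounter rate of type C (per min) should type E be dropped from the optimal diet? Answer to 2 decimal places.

Drop type E once their profitability E₂/h₂ falls below the rate achievable on type C alone: E₂/h₂ = λE₁/(1 + λh₁).
Solve for λ: λE₁h₂ = E₂(1 + λh₁) → λ(E₁h₂ − E₂h₁) = E₂ → λ = E₂/(E₁h₂ − E₂h₁).
λ = 141/(503×1.02 − 141×2.85) = 141/111.2 = 1.268 per min.

1.27 per min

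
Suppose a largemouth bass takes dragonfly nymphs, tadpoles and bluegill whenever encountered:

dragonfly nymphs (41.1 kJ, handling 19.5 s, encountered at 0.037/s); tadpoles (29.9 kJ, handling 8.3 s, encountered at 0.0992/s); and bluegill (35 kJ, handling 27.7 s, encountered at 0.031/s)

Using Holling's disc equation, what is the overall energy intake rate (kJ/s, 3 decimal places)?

R = Σλ_iE_i / (1 + Σλ_ih_i)
Numerator: 0.037×41.1 + 0.0992×29.9 + 0.031×35 = 5.572
Denominator: 1 + 0.037×19.5 + 0.0992×8.3 + 0.031×27.7 = 3.404
R = 5.572/3.404 = 1.637 kJ/s

1.637 kJ/s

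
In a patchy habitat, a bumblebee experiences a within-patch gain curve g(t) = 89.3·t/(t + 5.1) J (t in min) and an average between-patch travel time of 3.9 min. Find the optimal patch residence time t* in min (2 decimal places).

Optimal t* satisfies g'(t*) = g(t*)/(T + t*).
g'(t) = 89.3·5.1/(t + 5.1)². Setting 89.3·5.1/(t+5.1)² = 89.3t/[(t+5.1)(3.9+t)] gives 5.1(3.9+t) = t(t+5.1), so t² = 5.1×3.9 = 19.89.
t* = √19.89 = 4.46 min.

4.46 min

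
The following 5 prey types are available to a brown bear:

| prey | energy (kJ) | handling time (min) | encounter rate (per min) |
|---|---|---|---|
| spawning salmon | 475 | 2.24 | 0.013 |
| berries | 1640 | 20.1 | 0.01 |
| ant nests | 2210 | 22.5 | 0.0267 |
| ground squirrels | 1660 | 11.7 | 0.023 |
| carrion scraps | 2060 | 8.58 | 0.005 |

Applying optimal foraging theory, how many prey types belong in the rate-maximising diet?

5

Rank by E/h (kJ/min): carrion scraps 240, spawning salmon 212, ground squirrels 142, ant nests 98.2, berries 81.6. Include each in turn until the next type's E/h falls below the running intake rate.
Rate on top 1: 9.876. spawning salmon: 212 > 9.876 → include.
Rate on top 2: 15.37. ground squirrels: 142 > 15.37 → include.
Rate on top 3: 40.75. ant nests: 98.2 > 40.75 → include.
Rate on top 4: 58.53. berries: 81.6 > 58.53 → include.
Optimal diet: carrion scraps, spawning salmon, ground squirrels, ant nests, berries — 5 of 5 types.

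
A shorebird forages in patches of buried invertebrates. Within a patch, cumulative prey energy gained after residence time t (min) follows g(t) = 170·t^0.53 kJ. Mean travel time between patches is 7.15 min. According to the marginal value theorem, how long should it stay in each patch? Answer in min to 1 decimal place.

Optimal t* satisfies g'(t*) = g(t*)/(T + t*).
g'(t) = 0.53·170·t^-0.47. Setting 0.53·170·t^-0.47 = 170·t^0.53/(7.15+t) gives 0.53(7.15+t) = t, so 0.47·t = 0.53×7.15.
t* = 0.53×7.15/0.47 = 8.063 min.

8.1 min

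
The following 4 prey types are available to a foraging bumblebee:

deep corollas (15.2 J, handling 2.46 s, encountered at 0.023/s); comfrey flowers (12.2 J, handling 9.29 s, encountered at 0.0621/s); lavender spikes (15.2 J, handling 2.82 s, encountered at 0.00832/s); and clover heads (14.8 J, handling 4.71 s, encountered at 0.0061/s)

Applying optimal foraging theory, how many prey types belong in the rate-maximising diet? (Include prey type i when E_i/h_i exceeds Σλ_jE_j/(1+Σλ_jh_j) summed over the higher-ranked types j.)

Rank by E/h (J/s): deep corollas 6.18, lavender spikes 5.39, clover heads 3.14, comfrey flowers 1.31. Include each in turn until the next type's E/h falls below the running intake rate.
Rate on top 1: 0.3309. lavender spikes: 5.39 > 0.3309 → include.
Rate on top 2: 0.4408. clover heads: 3.14 > 0.4408 → include.
Rate on top 3: 0.5108. comfrey flowers: 1.31 > 0.5108 → include.
Optimal diet: deep corollas, lavender spikes, clover heads, comfrey flowers — 4 of 4 types.

4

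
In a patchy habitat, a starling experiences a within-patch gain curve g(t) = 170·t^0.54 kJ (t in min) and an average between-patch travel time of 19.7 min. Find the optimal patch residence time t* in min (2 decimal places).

23.13 min

Optimal t* satisfies g'(t*) = g(t*)/(T + t*).
g'(t) = 0.54·170·t^-0.46. Setting 0.54·170·t^-0.46 = 170·t^0.54/(19.7+t) gives 0.54(19.7+t) = t, so 0.46·t = 0.54×19.7.
t* = 0.54×19.7/0.46 = 23.13 min.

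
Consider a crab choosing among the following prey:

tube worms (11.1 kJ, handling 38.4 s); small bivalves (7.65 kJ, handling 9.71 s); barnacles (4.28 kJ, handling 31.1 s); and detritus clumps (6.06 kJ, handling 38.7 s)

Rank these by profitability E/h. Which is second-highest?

tube worms

In descending order of E/h:
small bivalves: 7.65/9.71 = 0.788 kJ/s
tube worms: 11.1/38.4 = 0.289 kJ/s
detritus clumps: 6.06/38.7 = 0.157 kJ/s
barnacles: 4.28/31.1 = 0.138 kJ/s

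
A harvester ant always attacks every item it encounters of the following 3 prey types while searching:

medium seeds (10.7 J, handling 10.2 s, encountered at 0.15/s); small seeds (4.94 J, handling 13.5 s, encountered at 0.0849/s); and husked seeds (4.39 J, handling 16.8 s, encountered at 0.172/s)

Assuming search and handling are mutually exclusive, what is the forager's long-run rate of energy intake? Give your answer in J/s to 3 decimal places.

0.423 J/s

R = (0.15×10.7 + 0.0849×4.94 + 0.172×4.39) / (1 + 0.15×10.2 + 0.0849×13.5 + 0.172×16.8) = 2.779/6.566 = 0.4233 J/s.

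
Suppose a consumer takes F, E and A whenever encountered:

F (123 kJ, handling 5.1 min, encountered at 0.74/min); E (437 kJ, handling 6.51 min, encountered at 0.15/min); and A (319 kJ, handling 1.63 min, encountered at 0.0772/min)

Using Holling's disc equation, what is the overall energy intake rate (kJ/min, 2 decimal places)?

R = (0.74×123 + 0.15×437 + 0.0772×319) / (1 + 0.74×5.1 + 0.15×6.51 + 0.0772×1.63) = 181.2/5.876 = 30.83 kJ/min.

30.83 kJ/min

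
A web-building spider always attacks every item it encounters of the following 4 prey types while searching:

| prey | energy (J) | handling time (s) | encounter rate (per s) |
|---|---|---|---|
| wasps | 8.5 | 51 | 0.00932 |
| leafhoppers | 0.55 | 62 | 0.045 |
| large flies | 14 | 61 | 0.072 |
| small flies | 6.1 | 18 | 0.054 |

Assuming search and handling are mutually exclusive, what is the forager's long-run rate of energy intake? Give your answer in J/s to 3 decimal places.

0.150 J/s

R = Σλ_iE_i / (1 + Σλ_ih_i)
Numerator: 0.00932×8.5 + 0.045×0.55 + 0.072×14 + 0.054×6.1 = 1.441
Denominator: 1 + 0.00932×51 + 0.045×62 + 0.072×61 + 0.054×18 = 9.629
R = 1.441/9.629 = 0.1497 J/s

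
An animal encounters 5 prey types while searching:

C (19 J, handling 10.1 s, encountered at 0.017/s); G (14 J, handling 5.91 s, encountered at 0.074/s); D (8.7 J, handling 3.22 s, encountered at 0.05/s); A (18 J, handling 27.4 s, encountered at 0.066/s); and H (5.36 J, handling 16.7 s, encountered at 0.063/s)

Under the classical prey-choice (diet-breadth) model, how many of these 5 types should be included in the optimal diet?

3

Rank by E/h (J/s): D 2.7, G 2.37, C 1.88, A 0.657, H 0.321. Include each in turn until the next type's E/h falls below the running intake rate.
Rate on top 1: 0.3747. G: 2.37 > 0.3747 → include.
Rate on top 2: 0.9203. C: 1.88 > 0.9203 → include.
Rate on top 3: 1.014. A: 0.657 < 1.014 → exclude; stop.
Optimal diet: D, G, C — 3 of 5 types.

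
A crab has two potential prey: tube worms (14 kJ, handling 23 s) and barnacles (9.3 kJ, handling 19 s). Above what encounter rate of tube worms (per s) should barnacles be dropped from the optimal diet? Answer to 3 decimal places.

0.179 per s

Drop barnacles once their profitability E₂/h₂ falls below the rate achievable on tube worms alone: E₂/h₂ = λE₁/(1 + λh₁).
Solve for λ: λE₁h₂ = E₂(1 + λh₁) → λ(E₁h₂ − E₂h₁) = E₂ → λ = E₂/(E₁h₂ − E₂h₁).
λ = 9.3/(14×19 − 9.3×23) = 9.3/52.1 = 0.1785 per s.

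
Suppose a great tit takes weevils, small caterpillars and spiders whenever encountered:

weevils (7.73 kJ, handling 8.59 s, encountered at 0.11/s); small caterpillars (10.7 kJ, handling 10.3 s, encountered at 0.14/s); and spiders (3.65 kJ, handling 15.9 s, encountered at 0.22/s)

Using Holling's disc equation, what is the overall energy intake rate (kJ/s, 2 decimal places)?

0.46 kJ/s

R = (0.11×7.73 + 0.14×10.7 + 0.22×3.65) / (1 + 0.11×8.59 + 0.14×10.3 + 0.22×15.9) = 3.151/6.885 = 0.4577 kJ/s.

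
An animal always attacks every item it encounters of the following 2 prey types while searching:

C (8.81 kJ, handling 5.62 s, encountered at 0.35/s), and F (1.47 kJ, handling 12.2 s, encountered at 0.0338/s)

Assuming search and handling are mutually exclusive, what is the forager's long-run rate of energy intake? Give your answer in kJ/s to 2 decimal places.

0.93 kJ/s

R = (0.35×8.81 + 0.0338×1.47) / (1 + 0.35×5.62 + 0.0338×12.2) = 3.133/3.379 = 0.9272 kJ/s.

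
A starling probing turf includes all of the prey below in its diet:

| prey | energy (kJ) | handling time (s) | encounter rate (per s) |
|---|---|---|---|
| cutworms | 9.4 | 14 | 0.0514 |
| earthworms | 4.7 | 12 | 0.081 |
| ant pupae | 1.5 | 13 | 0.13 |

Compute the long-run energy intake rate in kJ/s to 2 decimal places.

Energy encountered per unit search time: 0.0514×9.4 + 0.081×4.7 + 0.13×1.5 = 1.059 kJ/s.
Handling time per unit search time: 0.0514×14 + 0.081×12 + 0.13×13 = 3.382.
Rate = 1.059/(1 + 3.382) = 0.2417 kJ/s.

0.24 kJ/s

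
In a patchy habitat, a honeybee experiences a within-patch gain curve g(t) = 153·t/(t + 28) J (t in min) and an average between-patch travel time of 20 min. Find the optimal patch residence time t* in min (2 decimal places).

Optimal t* satisfies g'(t*) = g(t*)/(T + t*).
g'(t) = 153·28/(t + 28)². Setting 153·28/(t+28)² = 153t/[(t+28)(20+t)] gives 28(20+t) = t(t+28), so t² = 28×20 = 560.
t* = √560 = 23.66 min.

23.66 min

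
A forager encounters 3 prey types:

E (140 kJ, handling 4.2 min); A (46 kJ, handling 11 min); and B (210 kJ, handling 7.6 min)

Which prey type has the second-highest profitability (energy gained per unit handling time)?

Profitability E/h (kJ/min): E = 140/4.2 = 33.3, A = 46/11 = 4.18, B = 210/7.6 = 27.6.
Ranked: E > B > A.

B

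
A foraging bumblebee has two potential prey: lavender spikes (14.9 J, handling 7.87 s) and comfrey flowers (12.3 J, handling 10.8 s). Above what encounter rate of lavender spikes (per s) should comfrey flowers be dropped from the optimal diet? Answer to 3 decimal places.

0.192 per s

At the threshold, the rate on lavender spikes alone equals the profitability of comfrey flowers: λ·14.9/(1 + λ·7.87) = 12.3/10.8 = 1.139.
Rearranging, λ(14.9 − 1.139×7.87) = 1.139, so λ = 1.139/5.937 = 0.1918 per s.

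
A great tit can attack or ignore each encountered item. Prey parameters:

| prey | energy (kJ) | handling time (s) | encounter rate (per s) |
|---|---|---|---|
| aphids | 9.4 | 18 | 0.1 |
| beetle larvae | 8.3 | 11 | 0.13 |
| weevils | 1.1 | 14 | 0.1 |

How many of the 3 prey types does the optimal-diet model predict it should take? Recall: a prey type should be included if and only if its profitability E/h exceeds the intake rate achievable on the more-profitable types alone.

Profitabilities (E/h, kJ/s): beetle larvae 0.755, aphids 0.522, weevils 0.0786. Add prey in this order while the next type's profitability exceeds the intake rate on those already taken.
Rate on top 1: 0.444. aphids: 0.522 > 0.444 → include.
Rate on top 2: 0.4773. weevils: 0.0786 < 0.4773 → exclude; stop.
Optimal diet: beetle larvae, aphids — 2 of 3 types.

2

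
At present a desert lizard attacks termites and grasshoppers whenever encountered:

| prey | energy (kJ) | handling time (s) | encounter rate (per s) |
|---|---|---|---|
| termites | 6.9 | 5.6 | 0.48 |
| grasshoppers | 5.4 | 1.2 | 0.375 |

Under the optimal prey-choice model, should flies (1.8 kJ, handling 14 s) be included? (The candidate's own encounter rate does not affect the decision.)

No

Intake rate on the current diet: R = (0.48×6.9 + 0.375×5.4) / (1 + 0.48×5.6 + 0.375×1.2) = 5.337/4.138 = 1.29 kJ/s.
Profitability of flies: 1.8/14 = 0.1286 kJ/s.
0.1286 < 1.29, so adding flies would lower the average — exclude it.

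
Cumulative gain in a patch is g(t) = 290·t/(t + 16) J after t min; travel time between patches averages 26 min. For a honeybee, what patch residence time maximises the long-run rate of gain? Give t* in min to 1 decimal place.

By the marginal value theorem, leave when the instantaneous gain rate g'(t) equals the habitat-wide average g(t)/(T + t).
g'(t) = 290·16/(t + 16)². Setting 290·16/(t+16)² = 290t/[(t+16)(26+t)] gives 16(26+t) = t(t+16), so t² = 16×26 = 416.
t* = √416 = 20.4 min.

20.4 min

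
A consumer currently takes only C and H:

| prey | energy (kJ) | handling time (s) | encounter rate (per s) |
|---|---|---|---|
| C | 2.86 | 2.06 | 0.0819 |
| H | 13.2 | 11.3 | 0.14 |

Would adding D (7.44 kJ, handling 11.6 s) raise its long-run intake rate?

Current rate: (0.0819×2.86 + 0.14×13.2)/(1 + 0.0819×2.06 + 0.14×11.3) = 0.757 kJ/s.
Profitability of D: 7.44/11.6 = 0.6414 kJ/s.
0.6414 < 0.757, so adding D would lower the average — exclude it.

No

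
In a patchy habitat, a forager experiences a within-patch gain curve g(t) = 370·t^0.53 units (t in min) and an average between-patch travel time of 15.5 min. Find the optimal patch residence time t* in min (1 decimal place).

By the marginal value theorem, leave when the instantaneous gain rate g'(t) equals the habitat-wide average g(t)/(T + t).
g'(t) = 0.53·370·t^-0.47. Setting 0.53·370·t^-0.47 = 370·t^0.53/(15.5+t) gives 0.53(15.5+t) = t, so 0.47·t = 0.53×15.5.
t* = 0.53×15.5/0.47 = 17.48 min.

17.5 min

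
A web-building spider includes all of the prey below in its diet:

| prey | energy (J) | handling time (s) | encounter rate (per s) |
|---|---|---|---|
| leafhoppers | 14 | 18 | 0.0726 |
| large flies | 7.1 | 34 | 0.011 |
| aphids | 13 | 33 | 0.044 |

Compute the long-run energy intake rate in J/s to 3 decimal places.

0.403 J/s

Energy encountered per unit search time: 0.0726×14 + 0.011×7.1 + 0.044×13 = 1.666 J/s.
Handling time per unit search time: 0.0726×18 + 0.011×34 + 0.044×33 = 3.133.
Rate = 1.666/(1 + 3.133) = 0.4032 J/s.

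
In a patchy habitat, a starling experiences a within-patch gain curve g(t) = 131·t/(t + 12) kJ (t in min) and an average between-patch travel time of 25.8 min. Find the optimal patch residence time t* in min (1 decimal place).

Maximise g(t)/(T+t): set derivative to zero → g'(t)(T+t) = g(t).
g'(t) = 131·12/(t + 12)². Setting 131·12/(t+12)² = 131t/[(t+12)(25.8+t)] gives 12(25.8+t) = t(t+12), so t² = 12×25.8 = 309.6.
t* = √309.6 = 17.6 min.

17.6 min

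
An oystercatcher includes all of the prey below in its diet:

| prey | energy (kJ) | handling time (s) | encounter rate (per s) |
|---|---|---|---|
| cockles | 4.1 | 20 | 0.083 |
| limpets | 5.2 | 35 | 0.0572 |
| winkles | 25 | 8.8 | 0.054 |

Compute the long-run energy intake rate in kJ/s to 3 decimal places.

R = (0.083×4.1 + 0.0572×5.2 + 0.054×25) / (1 + 0.083×20 + 0.0572×35 + 0.054×8.8) = 1.988/5.137 = 0.3869 kJ/s.

0.387 kJ/s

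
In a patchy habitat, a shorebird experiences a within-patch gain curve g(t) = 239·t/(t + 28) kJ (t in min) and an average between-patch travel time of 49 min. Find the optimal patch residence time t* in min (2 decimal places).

37.04 min

Maximise g(t)/(T+t): set derivative to zero → g'(t)(T+t) = g(t).
g'(t) = 239·28/(t + 28)². Setting 239·28/(t+28)² = 239t/[(t+28)(49+t)] gives 28(49+t) = t(t+28), so t² = 28×49 = 1372.
t* = √1372 = 37.04 min.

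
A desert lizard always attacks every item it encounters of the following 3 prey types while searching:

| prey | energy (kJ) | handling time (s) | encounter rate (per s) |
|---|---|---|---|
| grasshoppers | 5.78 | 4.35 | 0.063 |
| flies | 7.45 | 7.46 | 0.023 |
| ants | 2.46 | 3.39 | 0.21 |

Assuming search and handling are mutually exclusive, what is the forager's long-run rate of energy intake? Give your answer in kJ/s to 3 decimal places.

0.488 kJ/s

R = (0.063×5.78 + 0.023×7.45 + 0.21×2.46) / (1 + 0.063×4.35 + 0.023×7.46 + 0.21×3.39) = 1.052/2.158 = 0.4876 kJ/s.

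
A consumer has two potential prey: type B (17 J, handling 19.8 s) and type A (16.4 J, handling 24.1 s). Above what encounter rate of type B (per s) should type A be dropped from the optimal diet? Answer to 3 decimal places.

0.193 per s

At the threshold, the rate on type B alone equals the profitability of type A: λ·17/(1 + λ·19.8) = 16.4/24.1 = 0.6805.
Rearranging, λ(17 − 0.6805×19.8) = 0.6805, so λ = 0.6805/3.526 = 0.193 per s.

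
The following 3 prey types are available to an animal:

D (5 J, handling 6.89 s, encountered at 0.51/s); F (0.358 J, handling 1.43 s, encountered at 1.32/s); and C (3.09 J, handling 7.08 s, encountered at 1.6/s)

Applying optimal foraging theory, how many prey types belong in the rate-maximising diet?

1

Rank by E/h (J/s): D 0.726, C 0.436, F 0.25. Include each in turn until the next type's E/h falls below the running intake rate.
Rate on top 1: 0.5649. C: 0.436 < 0.5649 → exclude; stop.
Optimal diet: D — 1 of 3 types.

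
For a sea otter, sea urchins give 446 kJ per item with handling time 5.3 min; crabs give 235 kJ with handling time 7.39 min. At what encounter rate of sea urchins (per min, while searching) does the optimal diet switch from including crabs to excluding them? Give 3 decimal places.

0.115 per min

The zero-one rule: include crabs iff E₂/h₂ > λE₁/(1+λh₁). Equality gives the switch point.
λE₁h₂ = E₂ + λE₂h₁ ⇒ λ = E₂/(E₁h₂ − E₂h₁) = 235/(3296 − 1246) = 0.1146 per min.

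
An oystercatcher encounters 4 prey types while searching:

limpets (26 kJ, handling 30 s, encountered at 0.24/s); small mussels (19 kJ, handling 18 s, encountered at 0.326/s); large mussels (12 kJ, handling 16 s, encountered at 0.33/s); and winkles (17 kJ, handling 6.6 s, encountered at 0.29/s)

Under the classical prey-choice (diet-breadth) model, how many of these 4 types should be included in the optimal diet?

1

Rank by E/h (kJ/s): winkles 2.58, small mussels 1.06, limpets 0.867, large mussels 0.75. Include each in turn until the next type's E/h falls below the running intake rate.
Rate on top 1: 1.692. small mussels: 1.06 < 1.692 → exclude; stop.
Optimal diet: winkles — 1 of 4 types.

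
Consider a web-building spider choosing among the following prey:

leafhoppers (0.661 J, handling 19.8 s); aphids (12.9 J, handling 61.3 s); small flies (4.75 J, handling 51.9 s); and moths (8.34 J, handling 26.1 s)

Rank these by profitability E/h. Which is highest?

moths

In descending order of E/h:
moths: 8.34/26.1 = 0.32 J/s
aphids: 12.9/61.3 = 0.21 J/s
small flies: 4.75/51.9 = 0.0915 J/s
leafhoppers: 0.661/19.8 = 0.0334 J/s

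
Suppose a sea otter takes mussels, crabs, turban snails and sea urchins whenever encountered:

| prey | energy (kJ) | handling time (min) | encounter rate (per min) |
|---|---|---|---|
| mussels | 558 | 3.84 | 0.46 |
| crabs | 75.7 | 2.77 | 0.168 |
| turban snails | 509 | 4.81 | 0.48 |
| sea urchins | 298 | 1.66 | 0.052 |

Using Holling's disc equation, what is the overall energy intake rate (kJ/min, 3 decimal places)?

94.051 kJ/min

Energy encountered per unit search time: 0.46×558 + 0.168×75.7 + 0.48×509 + 0.052×298 = 529.2 kJ/min.
Handling time per unit search time: 0.46×3.84 + 0.168×2.77 + 0.48×4.81 + 0.052×1.66 = 4.627.
Rate = 529.2/(1 + 4.627) = 94.05 kJ/min.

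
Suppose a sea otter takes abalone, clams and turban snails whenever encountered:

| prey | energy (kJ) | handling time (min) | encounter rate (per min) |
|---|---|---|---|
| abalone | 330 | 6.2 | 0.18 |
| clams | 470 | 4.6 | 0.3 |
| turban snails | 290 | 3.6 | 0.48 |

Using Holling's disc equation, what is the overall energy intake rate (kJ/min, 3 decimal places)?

65.008 kJ/min

R = (0.18×330 + 0.3×470 + 0.48×290) / (1 + 0.18×6.2 + 0.3×4.6 + 0.48×3.6) = 339.6/5.224 = 65.01 kJ/min.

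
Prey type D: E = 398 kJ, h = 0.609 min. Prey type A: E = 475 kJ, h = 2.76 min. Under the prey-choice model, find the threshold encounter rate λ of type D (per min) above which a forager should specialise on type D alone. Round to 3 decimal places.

The zero-one rule: include type A iff E₂/h₂ > λE₁/(1+λh₁). Equality gives the switch point.
λE₁h₂ = E₂ + λE₂h₁ ⇒ λ = E₂/(E₁h₂ − E₂h₁) = 475/(1098 − 289.3) = 0.587 per min.

0.587 per min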